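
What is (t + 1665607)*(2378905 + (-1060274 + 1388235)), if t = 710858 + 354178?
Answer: 7391484694838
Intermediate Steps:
t = 1065036
(t + 1665607)*(2378905 + (-1060274 + 1388235)) = (1065036 + 1665607)*(2378905 + (-1060274 + 1388235)) = 2730643*(2378905 + 327961) = 2730643*2706866 = 7391484694838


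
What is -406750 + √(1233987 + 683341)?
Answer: -406750 + 4*√119833 ≈ -4.0537e+5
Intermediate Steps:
-406750 + √(1233987 + 683341) = -406750 + √1917328 = -406750 + 4*√119833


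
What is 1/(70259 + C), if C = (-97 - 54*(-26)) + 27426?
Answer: 1/98992 ≈ 1.0102e-5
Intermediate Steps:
C = 28733 (C = (-97 + 1404) + 27426 = 1307 + 27426 = 28733)
1/(70259 + C) = 1/(70259 + 28733) = 1/98992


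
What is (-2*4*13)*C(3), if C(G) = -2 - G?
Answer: 520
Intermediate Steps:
(-2*4*13)*C(3) = (-2*4*13)*(-2 - 1*3) = (-8*13)*(-2 - 3) = -104*(-5) = 520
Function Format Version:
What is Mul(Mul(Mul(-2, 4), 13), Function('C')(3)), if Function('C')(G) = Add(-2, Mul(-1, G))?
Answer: 520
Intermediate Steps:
Mul(Mul(Mul(-2, 4), 13), Function('C')(3)) = Mul(Mul(Mul(-2, 4), 13), Add(-2, Mul(-1, 3))) = Mul(Mul(-8, 13), Add(-2, -3)) = Mul(-104, -5) = 520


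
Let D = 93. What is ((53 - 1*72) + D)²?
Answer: 5476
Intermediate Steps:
((53 - 1*72) + D)² = ((53 - 1*72) + 93)² = ((53 - 72) + 93)² = (-19 + 93)² = 74² = 5476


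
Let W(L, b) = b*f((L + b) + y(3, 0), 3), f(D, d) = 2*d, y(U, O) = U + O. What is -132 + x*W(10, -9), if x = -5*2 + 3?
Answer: 246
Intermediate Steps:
y(U, O) = O + U
x = -7 (x = -10 + 3 = -7)
W(L, b) = 6*b (W(L, b) = b*(2*3) = b*6 = 6*b)
-132 + x*W(10, -9) = -132 - 42*(-9) = -132 - 7*(-54) = -132 + 378 = 246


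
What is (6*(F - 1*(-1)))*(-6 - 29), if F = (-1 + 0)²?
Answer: -420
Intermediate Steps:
F = 1 (F = (-1)² = 1)
(6*(F - 1*(-1)))*(-6 - 29) = (6*(1 - 1*(-1)))*(-6 - 29) = (6*(1 + 1))*(-35) = (6*2)*(-35) = 12*(-35) = -420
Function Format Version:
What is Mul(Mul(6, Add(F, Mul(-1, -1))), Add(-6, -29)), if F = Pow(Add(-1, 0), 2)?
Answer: -420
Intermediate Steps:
F = 1 (F = Pow(-1, 2) = 1)
Mul(Mul(6, Add(F, Mul(-1, -1))), Add(-6, -29)) = Mul(Mul(6, Add(1, Mul(-1, -1))), Add(-6, -29)) = Mul(Mul(6, Add(1, 1)), -35) = Mul(Mul(6, 2), -35) = Mul(12, -35) = -420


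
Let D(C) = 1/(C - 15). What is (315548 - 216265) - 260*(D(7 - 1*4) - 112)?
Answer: 385274/3 ≈ 1.2842e+5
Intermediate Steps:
D(C) = 1/(-15 + C)
(315548 - 216265) - 260*(D(7 - 1*4) - 112) = (315548 - 216265) - 260*(1/(-15 + (7 - 1*4)) - 112) = 99283 - 260*(1/(-15 + (7 - 4)) - 112) = 99283 - 260*(1/(-15 + 3) - 112) = 99283 - 260*(1/(-12) - 112) = 99283 - 260*(-1/12 - 112) = 99283 - 260*(-1345/12) = 99283 + 87425/3 = 385274/3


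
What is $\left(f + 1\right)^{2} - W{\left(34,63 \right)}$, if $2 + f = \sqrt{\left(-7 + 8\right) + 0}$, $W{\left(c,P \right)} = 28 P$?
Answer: $-1764$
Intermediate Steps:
$f = -1$ ($f = -2 + \sqrt{\left(-7 + 8\right) + 0} = -2 + \sqrt{1 + 0} = -2 + \sqrt{1} = -2 + 1 = -1$)
$\left(f + 1\right)^{2} - W{\left(34,63 \right)} = \left(-1 + 1\right)^{2} - 28 \cdot 63 = 0^{2} - 1764 = 0 - 1764 = -1764$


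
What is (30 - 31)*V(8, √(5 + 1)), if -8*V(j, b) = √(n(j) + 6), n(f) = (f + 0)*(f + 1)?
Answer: √78/8 ≈ 1.1040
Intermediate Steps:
n(f) = f*(1 + f)
V(j, b) = -√(6 + j*(1 + j))/8 (V(j, b) = -√(j*(1 + j) + 6)/8 = -√(6 + j*(1 + j))/8)
(30 - 31)*V(8, √(5 + 1)) = (30 - 31)*(-√(6 + 8*(1 + 8))/8) = -(-1)*√(6 + 8*9)/8 = -(-1)*√(6 + 72)/8 = -(-1)*√78/8 = √78/8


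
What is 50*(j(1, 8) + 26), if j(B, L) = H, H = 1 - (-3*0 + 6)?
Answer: 1050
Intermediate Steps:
H = -5 (H = 1 - (0 + 6) = 1 - 1*6 = 1 - 6 = -5)
j(B, L) = -5
50*(j(1, 8) + 26) = 50*(-5 + 26) = 50*21 = 1050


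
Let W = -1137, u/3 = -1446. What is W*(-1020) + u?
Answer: 1155402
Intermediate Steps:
u = -4338 (u = 3*(-1446) = -4338)
W*(-1020) + u = -1137*(-1020) - 4338 = 1159740 - 4338 = 1155402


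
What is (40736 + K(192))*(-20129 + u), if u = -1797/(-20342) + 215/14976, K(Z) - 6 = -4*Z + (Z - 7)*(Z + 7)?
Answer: -235439041909012687/152320896 ≈ -1.5457e+9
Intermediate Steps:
K(Z) = 6 - 4*Z + (-7 + Z)*(7 + Z) (K(Z) = 6 + (-4*Z + (Z - 7)*(Z + 7)) = 6 + (-4*Z + (-7 + Z)*(7 + Z)) = 6 - 4*Z + (-7 + Z)*(7 + Z))
u = 15642701/152320896 (u = -1797*(-1/20342) + 215*(1/14976) = 1797/20342 + 215/14976 = 15642701/152320896 ≈ 0.10270)
(40736 + K(192))*(-20129 + u) = (40736 + (-43 + 192**2 - 4*192))*(-20129 + 15642701/152320896) = (40736 + (-43 + 36864 - 768))*(-3066051672883/152320896) = (40736 + 36053)*(-3066051672883/152320896) = 76789*(-3066051672883/152320896) = -235439041909012687/152320896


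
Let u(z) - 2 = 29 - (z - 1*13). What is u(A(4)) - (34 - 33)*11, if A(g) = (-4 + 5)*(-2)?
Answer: 35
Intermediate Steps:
A(g) = -2 (A(g) = 1*(-2) = -2)
u(z) = 44 - z (u(z) = 2 + (29 - (z - 1*13)) = 2 + (29 - (z - 13)) = 2 + (29 - (-13 + z)) = 2 + (29 + (13 - z)) = 2 + (42 - z) = 44 - z)
u(A(4)) - (34 - 33)*11 = (44 - 1*(-2)) - (34 - 33)*11 = (44 + 2) - 11 = 46 - 1*11 = 46 - 11 = 35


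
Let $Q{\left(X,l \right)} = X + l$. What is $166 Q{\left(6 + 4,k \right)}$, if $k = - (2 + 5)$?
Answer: $498$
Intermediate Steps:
$k = -7$ ($k = \left(-1\right) 7 = -7$)
$166 Q{\left(6 + 4,k \right)} = 166 \left(\left(6 + 4\right) - 7\right) = 166 \left(10 - 7\right) = 166 \cdot 3 = 498$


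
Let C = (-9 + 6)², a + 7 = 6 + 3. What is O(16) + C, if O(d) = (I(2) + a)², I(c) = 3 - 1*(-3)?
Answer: 73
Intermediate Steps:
I(c) = 6 (I(c) = 3 + 3 = 6)
a = 2 (a = -7 + (6 + 3) = -7 + 9 = 2)
O(d) = 64 (O(d) = (6 + 2)² = 8² = 64)
C = 9 (C = (-3)² = 9)
O(16) + C = 64 + 9 = 73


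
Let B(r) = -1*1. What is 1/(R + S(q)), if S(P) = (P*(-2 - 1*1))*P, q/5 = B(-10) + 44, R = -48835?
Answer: -1/187510 ≈ -5.3331e-6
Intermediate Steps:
B(r) = -1
q = 215 (q = 5*(-1 + 44) = 5*43 = 215)
S(P) = -3*P² (S(P) = (P*(-2 - 1))*P = (P*(-3))*P = (-3*P)*P = -3*P²)
1/(R + S(q)) = 1/(-48835 - 3*215²) = 1/(-48835 - 3*46225) = 1/(-48835 - 138675) = 1/(-187510) = -1/187510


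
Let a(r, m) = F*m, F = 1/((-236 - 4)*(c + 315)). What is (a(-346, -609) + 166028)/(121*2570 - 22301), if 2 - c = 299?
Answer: 239080523/415683360 ≈ 0.57515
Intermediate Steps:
c = -297 (c = 2 - 1*299 = 2 - 299 = -297)
F = -1/4320 (F = 1/((-236 - 4)*(-297 + 315)) = 1/(-240*18) = 1/(-4320) = -1/4320 ≈ -0.00023148)
a(r, m) = -m/4320
(a(-346, -609) + 166028)/(121*2570 - 22301) = (-1/4320*(-609) + 166028)/(121*2570 - 22301) = (203/1440 + 166028)/(310970 - 22301) = (239080523/1440)/288669 = (239080523/1440)*(1/288669) = 239080523/415683360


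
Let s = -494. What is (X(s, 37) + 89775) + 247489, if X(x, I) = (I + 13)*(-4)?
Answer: 337064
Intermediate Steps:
X(x, I) = -52 - 4*I (X(x, I) = (13 + I)*(-4) = -52 - 4*I)
(X(s, 37) + 89775) + 247489 = ((-52 - 4*37) + 89775) + 247489 = ((-52 - 148) + 89775) + 247489 = (-200 + 89775) + 247489 = 89575 + 247489 = 337064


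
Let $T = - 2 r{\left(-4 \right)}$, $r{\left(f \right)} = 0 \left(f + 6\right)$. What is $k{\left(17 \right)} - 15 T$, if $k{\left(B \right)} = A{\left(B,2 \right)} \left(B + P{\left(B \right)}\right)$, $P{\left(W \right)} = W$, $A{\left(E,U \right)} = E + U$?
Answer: $646$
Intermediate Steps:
$r{\left(f \right)} = 0$ ($r{\left(f \right)} = 0 \left(6 + f\right) = 0$)
$T = 0$ ($T = \left(-2\right) 0 = 0$)
$k{\left(B \right)} = 2 B \left(2 + B\right)$ ($k{\left(B \right)} = \left(B + 2\right) \left(B + B\right) = \left(2 + B\right) 2 B = 2 B \left(2 + B\right)$)
$k{\left(17 \right)} - 15 T = 2 \cdot 17 \left(2 + 17\right) - 15 \cdot 0 = 2 \cdot 17 \cdot 19 - 0 = 646 + 0 = 646$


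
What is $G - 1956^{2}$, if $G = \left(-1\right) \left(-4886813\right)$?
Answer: $1060877$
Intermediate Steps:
$G = 4886813$
$G - 1956^{2} = 4886813 - 1956^{2} = 4886813 - 3825936 = 1060877$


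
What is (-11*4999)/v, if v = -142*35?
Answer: 54989/4970 ≈ 11.064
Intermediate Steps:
v = -4970
(-11*4999)/v = -11*4999/(-4970) = -54989*(-1/4970) = 54989/4970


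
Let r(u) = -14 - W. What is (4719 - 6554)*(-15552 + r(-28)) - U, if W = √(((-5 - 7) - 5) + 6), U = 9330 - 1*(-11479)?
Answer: 28542801 + 1835*I*√11 ≈ 2.8543e+7 + 6086.0*I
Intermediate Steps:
U = 20809 (U = 9330 + 11479 = 20809)
W = I*√11 (W = √((-12 - 5) + 6) = √(-17 + 6) = √(-11) = I*√11 ≈ 3.3166*I)
r(u) = -14 - I*√11
(4719 - 6554)*(-15552 + r(-28)) - U = (4719 - 6554)*(-15552 + (-14 - I*√11)) - 1*20809 = -1835*(-15566 - I*√11) - 20809 = (28563610 + 1835*I*√11) - 20809 = 28542801 + 1835*I*√11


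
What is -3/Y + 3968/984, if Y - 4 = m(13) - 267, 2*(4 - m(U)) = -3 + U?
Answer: 43771/10824 ≈ 4.0439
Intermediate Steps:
m(U) = 11/2 - U/2 (m(U) = 4 - (-3 + U)/2 = 4 + (3/2 - U/2) = 11/2 - U/2)
Y = -264 (Y = 4 + ((11/2 - ½*13) - 267) = 4 + ((11/2 - 13/2) - 267) = 4 + (-1 - 267) = 4 - 268 = -264)
-3/Y + 3968/984 = -3/(-264) + 3968/984 = -3*(-1/264) + 3968*(1/984) = 1/88 + 496/123 = 43771/10824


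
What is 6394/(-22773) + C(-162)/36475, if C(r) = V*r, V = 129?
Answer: -709131304/830645175 ≈ -0.85371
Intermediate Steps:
C(r) = 129*r
6394/(-22773) + C(-162)/36475 = 6394/(-22773) + (129*(-162))/36475 = 6394*(-1/22773) - 20898*1/36475 = -6394/22773 - 20898/36475 = -709131304/830645175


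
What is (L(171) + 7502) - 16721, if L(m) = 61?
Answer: -9158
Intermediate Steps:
(L(171) + 7502) - 16721 = (61 + 7502) - 16721 = 7563 - 16721 = -9158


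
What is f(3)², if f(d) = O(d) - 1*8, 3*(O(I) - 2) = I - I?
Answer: 36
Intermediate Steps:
O(I) = 2 (O(I) = 2 + (I - I)/3 = 2 + (⅓)*0 = 2 + 0 = 2)
f(d) = -6 (f(d) = 2 - 1*8 = 2 - 8 = -6)
f(3)² = (-6)² = 36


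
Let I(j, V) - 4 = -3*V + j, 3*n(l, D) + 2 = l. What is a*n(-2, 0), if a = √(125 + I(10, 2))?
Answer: -4*√133/3 ≈ -15.377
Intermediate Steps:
n(l, D) = -⅔ + l/3
I(j, V) = 4 + j - 3*V (I(j, V) = 4 + (-3*V + j) = 4 + (j - 3*V) = 4 + j - 3*V)
a = √133 (a = √(125 + (4 + 10 - 3*2)) = √(125 + (4 + 10 - 6)) = √(125 + 8) = √133 ≈ 11.533)
a*n(-2, 0) = √133*(-⅔ + (⅓)*(-2)) = √133*(-⅔ - ⅔) = √133*(-4/3) = -4*√133/3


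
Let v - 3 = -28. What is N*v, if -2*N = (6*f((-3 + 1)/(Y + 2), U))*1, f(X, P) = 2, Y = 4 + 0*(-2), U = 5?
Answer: 150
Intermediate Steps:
Y = 4 (Y = 4 + 0 = 4)
v = -25 (v = 3 - 28 = -25)
N = -6 (N = -6*2/2 = -6 ≈ -6.0000)
N*v = -6*(-25) = 150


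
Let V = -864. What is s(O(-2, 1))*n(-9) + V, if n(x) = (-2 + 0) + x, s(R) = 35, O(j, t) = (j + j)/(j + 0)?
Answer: -1249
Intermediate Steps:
O(j, t) = 2 (O(j, t) = (2*j)/j = 2)
n(x) = -2 + x
s(O(-2, 1))*n(-9) + V = 35*(-2 - 9) - 864 = 35*(-11) - 864 = -385 - 864 = -1249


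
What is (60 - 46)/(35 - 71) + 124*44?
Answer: 98201/18 ≈ 5455.6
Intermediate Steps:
(60 - 46)/(35 - 71) + 124*44 = 14/(-36) + 5456 = 14*(-1/36) + 5456 = -7/18 + 5456 = 98201/18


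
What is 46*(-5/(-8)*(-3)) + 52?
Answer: -137/4 ≈ -34.250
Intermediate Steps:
46*(-5/(-8)*(-3)) + 52 = 46*(-5*(-⅛)*(-3)) + 52 = 46*((5/8)*(-3)) + 52 = 46*(-15/8) + 52 = -345/4 + 52 = -137/4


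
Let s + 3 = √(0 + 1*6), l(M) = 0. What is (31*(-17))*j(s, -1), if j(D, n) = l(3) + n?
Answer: 527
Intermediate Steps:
s = -3 + √6 (s = -3 + √(0 + 1*6) = -3 + √(0 + 6) = -3 + √6 ≈ -0.55051)
j(D, n) = n (j(D, n) = 0 + n = n)
(31*(-17))*j(s, -1) = (31*(-17))*(-1) = -527*(-1) = 527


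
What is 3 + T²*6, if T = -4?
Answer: 99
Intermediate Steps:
3 + T²*6 = 3 + (-4)²*6 = 3 + 16*6 = 3 + 96 = 99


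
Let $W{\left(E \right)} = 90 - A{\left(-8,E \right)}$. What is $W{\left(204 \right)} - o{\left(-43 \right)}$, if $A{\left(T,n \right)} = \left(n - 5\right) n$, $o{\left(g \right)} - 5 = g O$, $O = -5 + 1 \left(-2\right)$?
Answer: $-40812$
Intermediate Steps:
$O = -7$ ($O = -5 - 2 = -7$)
$o{\left(g \right)} = 5 - 7 g$ ($o{\left(g \right)} = 5 + g \left(-7\right) = 5 - 7 g$)
$A{\left(T,n \right)} = n \left(-5 + n\right)$ ($A{\left(T,n \right)} = \left(-5 + n\right) n = n \left(-5 + n\right)$)
$W{\left(E \right)} = 90 - E \left(-5 + E\right)$
$W{\left(204 \right)} - o{\left(-43 \right)} = \left(90 - 204 \left(-5 + 204\right)\right) - \left(5 - -301\right) = \left(90 - 204 \cdot 199\right) - \left(5 + 301\right) = \left(90 - 40596\right) - 306 = -40506 - 306 = -40812$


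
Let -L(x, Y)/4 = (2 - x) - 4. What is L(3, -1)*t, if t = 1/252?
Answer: 5/63 ≈ 0.079365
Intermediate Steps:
L(x, Y) = 8 + 4*x (L(x, Y) = -4*((2 - x) - 4) = -4*(-2 - x) = 8 + 4*x)
t = 1/252 (t = 1*(1/252) = 1/252 ≈ 0.0039683)
L(3, -1)*t = (8 + 4*3)*(1/252) = (8 + 12)*(1/252) = 20*(1/252) = 5/63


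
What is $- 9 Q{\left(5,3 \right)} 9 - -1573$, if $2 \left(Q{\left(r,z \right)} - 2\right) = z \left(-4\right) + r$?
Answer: $\frac{3389}{2} \approx 1694.5$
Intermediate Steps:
$Q{\left(r,z \right)} = 2 + \frac{r}{2} - 2 z$ ($Q{\left(r,z \right)} = 2 + \frac{z \left(-4\right) + r}{2} = 2 + \frac{- 4 z + r}{2} = 2 + \frac{r - 4 z}{2} = 2 + \left(\frac{r}{2} - 2 z\right) = 2 + \frac{r}{2} - 2 z$)
$- 9 Q{\left(5,3 \right)} 9 - -1573 = - 9 \left(2 + \frac{1}{2} \cdot 5 - 6\right) 9 - -1573 = - 9 \left(2 + \frac{5}{2} - 6\right) 9 + 1573 = \left(-9\right) \left(- \frac{3}{2}\right) 9 + 1573 = \frac{27}{2} \cdot 9 + 1573 = \frac{243}{2} + 1573 = \frac{3389}{2}$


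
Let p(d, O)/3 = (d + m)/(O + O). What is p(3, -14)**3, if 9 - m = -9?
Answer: -729/64 ≈ -11.391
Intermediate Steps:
m = 18 (m = 9 - 1*(-9) = 9 + 9 = 18)
p(d, O) = 3*(18 + d)/(2*O) (p(d, O) = 3*((d + 18)/(O + O)) = 3*((18 + d)/((2*O))) = 3*((18 + d)*(1/(2*O))) = 3*((18 + d)/(2*O)) = 3*(18 + d)/(2*O))
p(3, -14)**3 = ((3/2)*(18 + 3)/(-14))**3 = ((3/2)*(-1/14)*21)**3 = (-9/4)**3 = -729/64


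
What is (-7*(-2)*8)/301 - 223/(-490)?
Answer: 17429/21070 ≈ 0.82720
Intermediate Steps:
(-7*(-2)*8)/301 - 223/(-490) = (14*8)*(1/301) - 223*(-1/490) = 112*(1/301) + 223/490 = 16/43 + 223/490 = 17429/21070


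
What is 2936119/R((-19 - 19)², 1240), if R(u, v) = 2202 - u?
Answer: 2936119/758 ≈ 3873.5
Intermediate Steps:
2936119/R((-19 - 19)², 1240) = 2936119/(2202 - (-19 - 19)²) = 2936119/(2202 - 1*(-38)²) = 2936119/(2202 - 1*1444) = 2936119/(2202 - 1444) = 2936119/758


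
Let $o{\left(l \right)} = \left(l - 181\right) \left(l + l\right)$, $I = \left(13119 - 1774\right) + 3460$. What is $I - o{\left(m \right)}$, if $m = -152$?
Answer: $-86427$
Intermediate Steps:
$I = 14805$ ($I = 11345 + 3460 = 14805$)
$o{\left(l \right)} = 2 l \left(-181 + l\right)$ ($o{\left(l \right)} = \left(-181 + l\right) 2 l = 2 l \left(-181 + l\right)$)
$I - o{\left(m \right)} = 14805 - 2 \left(-152\right) \left(-181 - 152\right) = 14805 - 2 \left(-152\right) \left(-333\right) = 14805 - 101232 = -86427$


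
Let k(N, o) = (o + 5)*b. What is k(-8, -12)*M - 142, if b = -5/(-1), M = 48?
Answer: -1822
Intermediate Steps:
b = 5 (b = -5*(-1) = 5)
k(N, o) = 25 + 5*o (k(N, o) = (o + 5)*5 = (5 + o)*5 = 25 + 5*o)
k(-8, -12)*M - 142 = (25 + 5*(-12))*48 - 142 = (25 - 60)*48 - 142 = -35*48 - 142 = -1680 - 142 = -1822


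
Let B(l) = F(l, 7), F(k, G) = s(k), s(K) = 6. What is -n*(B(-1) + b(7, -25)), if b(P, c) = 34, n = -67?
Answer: 2680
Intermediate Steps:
F(k, G) = 6
B(l) = 6
-n*(B(-1) + b(7, -25)) = -(-67)*(6 + 34) = -(-67)*40 = -1*(-2680) = 2680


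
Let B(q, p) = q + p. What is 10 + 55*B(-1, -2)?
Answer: -155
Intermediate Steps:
B(q, p) = p + q
10 + 55*B(-1, -2) = 10 + 55*(-2 - 1) = 10 + 55*(-3) = 10 - 165 = -155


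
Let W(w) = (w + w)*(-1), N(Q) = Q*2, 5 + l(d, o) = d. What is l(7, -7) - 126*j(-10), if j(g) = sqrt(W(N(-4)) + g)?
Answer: 2 - 126*sqrt(6) ≈ -306.64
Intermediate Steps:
l(d, o) = -5 + d
N(Q) = 2*Q
W(w) = -2*w (W(w) = (2*w)*(-1) = -2*w)
j(g) = sqrt(16 + g) (j(g) = sqrt(-4*(-4) + g) = sqrt(-2*(-8) + g) = sqrt(16 + g))
l(7, -7) - 126*j(-10) = (-5 + 7) - 126*sqrt(16 - 10) = 2 - 126*sqrt(6)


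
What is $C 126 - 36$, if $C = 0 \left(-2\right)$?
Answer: $-36$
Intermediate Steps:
$C = 0$
$C 126 - 36 = 0 \cdot 126 - 36 = 0 - 36 = -36$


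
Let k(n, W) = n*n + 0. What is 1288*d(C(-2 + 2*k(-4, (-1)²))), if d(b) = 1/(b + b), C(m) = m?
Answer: 322/15 ≈ 21.467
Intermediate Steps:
k(n, W) = n² (k(n, W) = n² + 0 = n²)
d(b) = 1/(2*b)
1288*d(C(-2 + 2*k(-4, (-1)²))) = 1288*(1/(2*(-2 + 2*(-4)²))) = 1288*(1/(2*(-2 + 2*16))) = 1288*(1/(2*(-2 + 32))) = 1288*((½)/30) = 1288*((½)*(1/30)) = 1288*(1/60) = 322/15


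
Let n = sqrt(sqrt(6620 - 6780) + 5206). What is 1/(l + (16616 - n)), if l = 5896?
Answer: 1/(22512 - sqrt(2)*sqrt(2603 + 2*I*sqrt(10))) ≈ 4.4564e-5 + 2.0e-10*I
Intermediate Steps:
n = sqrt(5206 + 4*I*sqrt(10)) (n = sqrt(sqrt(-160) + 5206) = sqrt(4*I*sqrt(10) + 5206) = sqrt(5206 + 4*I*sqrt(10)) ≈ 72.153 + 0.0877*I)
1/(l + (16616 - n)) = 1/(5896 + (16616 - sqrt(5206 + 4*I*sqrt(10)))) = 1/(22512 - sqrt(5206 + 4*I*sqrt(10)))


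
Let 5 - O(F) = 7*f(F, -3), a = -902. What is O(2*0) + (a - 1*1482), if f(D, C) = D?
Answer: -2379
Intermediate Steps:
O(F) = 5 - 7*F
O(2*0) + (a - 1*1482) = (5 - 14*0) + (-902 - 1*1482) = (5 - 7*0) + (-902 - 1482) = (5 + 0) - 2384 = 5 - 2384 = -2379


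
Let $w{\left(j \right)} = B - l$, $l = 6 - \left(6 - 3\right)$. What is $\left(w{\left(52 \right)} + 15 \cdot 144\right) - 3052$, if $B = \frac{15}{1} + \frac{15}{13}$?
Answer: $- \frac{11425}{13} \approx -878.85$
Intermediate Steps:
$B = \frac{210}{13}$ ($B = 15 \cdot 1 + 15 \cdot \frac{1}{13} = 15 + \frac{15}{13} = \frac{210}{13} \approx 16.154$)
$l = 3$ ($l = 6 - 3 = 3$)
$w{\left(j \right)} = \frac{171}{13}$ ($w{\left(j \right)} = \frac{210}{13} - 3 = \frac{171}{13}$)
$\left(w{\left(52 \right)} + 15 \cdot 144\right) - 3052 = \left(\frac{171}{13} + 15 \cdot 144\right) - 3052 = \left(\frac{171}{13} + 2160\right) - 3052 = \frac{28251}{13} - 3052 = - \frac{11425}{13}$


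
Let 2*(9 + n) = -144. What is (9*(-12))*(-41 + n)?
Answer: 13176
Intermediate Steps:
n = -81 (n = -9 + (½)*(-144) = -9 - 72 = -81)
(9*(-12))*(-41 + n) = (9*(-12))*(-41 - 81) = -108*(-122) = 13176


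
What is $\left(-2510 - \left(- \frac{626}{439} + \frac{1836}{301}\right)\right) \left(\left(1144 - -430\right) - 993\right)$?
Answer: $- \frac{27579776844}{18877} \approx -1.461 \cdot 10^{6}$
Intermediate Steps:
$\left(-2510 - \left(- \frac{626}{439} + \frac{1836}{301}\right)\right) \left(\left(1144 - -430\right) - 993\right) = \left(-2510 - \frac{617578}{132139}\right) \left(\left(1144 + 430\right) - 993\right) = \left(-2510 + \left(- \frac{1836}{301} + \frac{626}{439}\right)\right) \left(1574 - 993\right) = \left(-2510 - \frac{617578}{132139}\right) 581 = \left(- \frac{332286468}{132139}\right) 581 = - \frac{27579776844}{18877}$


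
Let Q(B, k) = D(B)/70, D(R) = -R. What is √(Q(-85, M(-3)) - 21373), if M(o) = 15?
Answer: 3*I*√465430/14 ≈ 146.19*I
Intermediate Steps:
Q(B, k) = -B/70
√(Q(-85, M(-3)) - 21373) = √(-1/70*(-85) - 21373) = √(17/14 - 21373) = √(-299205/14) = 3*I*√465430/14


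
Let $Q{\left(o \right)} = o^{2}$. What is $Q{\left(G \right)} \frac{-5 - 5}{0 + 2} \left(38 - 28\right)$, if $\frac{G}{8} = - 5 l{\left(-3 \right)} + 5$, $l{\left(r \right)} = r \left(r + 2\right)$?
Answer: $-320000$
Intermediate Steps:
$l{\left(r \right)} = r \left(2 + r\right)$
$G = -80$ ($G = 8 \left(- 5 \left(- 3 \left(2 - 3\right)\right) + 5\right) = 8 \left(- 5 \left(\left(-3\right) \left(-1\right)\right) + 5\right) = 8 \left(\left(-5\right) 3 + 5\right) = 8 \left(-15 + 5\right) = 8 \left(-10\right) = -80$)
$Q{\left(G \right)} \frac{-5 - 5}{0 + 2} \left(38 - 28\right) = \left(-80\right)^{2} \frac{-5 - 5}{0 + 2} \left(38 - 28\right) = 6400 \left(- \frac{10}{2}\right) 10 = 6400 \left(\left(-10\right) \frac{1}{2}\right) 10 = 6400 \left(-5\right) 10 = \left(-32000\right) 10 = -320000$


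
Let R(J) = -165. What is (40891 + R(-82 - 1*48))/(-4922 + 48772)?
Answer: 20363/21925 ≈ 0.92876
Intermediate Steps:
(40891 + R(-82 - 1*48))/(-4922 + 48772) = (40891 - 165)/(-4922 + 48772) = 40726/43850 = 40726*(1/43850) = 20363/21925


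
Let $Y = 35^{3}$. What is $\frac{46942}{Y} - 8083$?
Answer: $- \frac{7071667}{875} \approx -8081.9$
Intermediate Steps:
$Y = 42875$
$\frac{46942}{Y} - 8083 = \frac{46942}{42875} - 8083 = 46942 \cdot \frac{1}{42875} - 8083 = \frac{958}{875} - 8083 = - \frac{7071667}{875}$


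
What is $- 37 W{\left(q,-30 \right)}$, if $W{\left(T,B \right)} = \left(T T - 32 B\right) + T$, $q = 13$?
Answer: $-42254$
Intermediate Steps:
$W{\left(T,B \right)} = T + T^{2} - 32 B$ ($W{\left(T,B \right)} = \left(T^{2} - 32 B\right) + T = T + T^{2} - 32 B$)
$- 37 W{\left(q,-30 \right)} = - 37 \left(13 + 13^{2} - -960\right) = - 37 \left(13 + 169 + 960\right) = \left(-37\right) 1142 = -42254$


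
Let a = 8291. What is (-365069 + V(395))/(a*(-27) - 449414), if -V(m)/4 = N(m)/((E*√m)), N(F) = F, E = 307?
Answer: 365069/673271 + 4*√395/206694197 ≈ 0.54223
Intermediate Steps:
V(m) = -4*√m/307 (V(m) = -4*m/(307*√m) = -4*m*1/(307*√m) = -4*√m/307)
(-365069 + V(395))/(a*(-27) - 449414) = (-365069 - 4*√395/307)/(8291*(-27) - 449414) = (-365069 - 4*√395/307)/(-223857 - 449414) = (-365069 - 4*√395/307)/(-673271) = (-365069 - 4*√395/307)*(-1/673271) = 365069/673271 + 4*√395/206694197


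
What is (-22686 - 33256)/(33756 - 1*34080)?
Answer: 27971/162 ≈ 172.66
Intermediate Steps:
(-22686 - 33256)/(33756 - 1*34080) = -55942/(33756 - 34080) = -55942/(-324) = -55942*(-1/324) = 27971/162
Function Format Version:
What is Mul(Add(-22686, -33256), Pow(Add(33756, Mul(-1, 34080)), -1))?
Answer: Rational(27971, 162) ≈ 172.66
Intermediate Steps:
Mul(Add(-22686, -33256), Pow(Add(33756, Mul(-1, 34080)), -1)) = Mul(-55942, Pow(Add(33756, -34080), -1)) = Mul(-55942, Pow(-324, -1)) = Mul(-55942, Rational(-1, 324)) = Rational(27971, 162)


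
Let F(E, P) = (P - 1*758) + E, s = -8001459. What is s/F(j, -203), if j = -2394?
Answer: 8001459/3355 ≈ 2384.9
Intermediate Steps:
F(E, P) = -758 + E + P (F(E, P) = (P - 758) + E = (-758 + P) + E = -758 + E + P)
s/F(j, -203) = -8001459/(-758 - 2394 - 203) = -8001459/(-3355) = -8001459*(-1/3355) = 8001459/3355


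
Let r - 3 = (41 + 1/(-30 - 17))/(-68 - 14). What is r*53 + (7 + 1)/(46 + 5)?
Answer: 13038470/98277 ≈ 132.67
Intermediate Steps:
r = 4818/1927 (r = 3 + (41 + 1/(-30 - 17))/(-68 - 14) = 3 + (41 + 1/(-47))/(-82) = 3 + (41 - 1/47)*(-1/82) = 3 + (1926/47)*(-1/82) = 3 - 963/1927 = 4818/1927 ≈ 2.5003)
r*53 + (7 + 1)/(46 + 5) = (4818/1927)*53 + (7 + 1)/(46 + 5) = 255354/1927 + 8/51 = 13038470/98277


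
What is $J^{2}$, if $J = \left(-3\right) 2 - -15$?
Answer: $81$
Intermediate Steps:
$J = 9$ ($J = -6 + 15 = 9$)
$J^{2} = 9^{2} = 81$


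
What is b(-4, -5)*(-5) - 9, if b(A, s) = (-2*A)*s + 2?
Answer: 181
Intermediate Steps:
b(A, s) = 2 - 2*A*s (b(A, s) = -2*A*s + 2 = 2 - 2*A*s)
b(-4, -5)*(-5) - 9 = (2 - 2*(-4)*(-5))*(-5) - 9 = (2 - 40)*(-5) - 9 = -38*(-5) - 9 = 190 - 9 = 181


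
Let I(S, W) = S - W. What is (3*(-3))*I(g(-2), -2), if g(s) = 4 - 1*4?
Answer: -18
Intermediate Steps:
g(s) = 0 (g(s) = 4 - 4 = 0)
(3*(-3))*I(g(-2), -2) = (3*(-3))*(0 - 1*(-2)) = -9*(0 + 2) = -9*2 = -18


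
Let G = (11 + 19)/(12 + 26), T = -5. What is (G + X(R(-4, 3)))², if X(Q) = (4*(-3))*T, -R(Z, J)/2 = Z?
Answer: 1334025/361 ≈ 3695.4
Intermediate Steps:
R(Z, J) = -2*Z
G = 15/19 (G = 30/38 = 30*(1/38) = 15/19 ≈ 0.78947)
X(Q) = 60 (X(Q) = (4*(-3))*(-5) = -12*(-5) = 60)
(G + X(R(-4, 3)))² = (15/19 + 60)² = (1155/19)² = 1334025/361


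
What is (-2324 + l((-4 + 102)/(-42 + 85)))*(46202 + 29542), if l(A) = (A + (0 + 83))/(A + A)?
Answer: -8555985432/49 ≈ -1.7461e+8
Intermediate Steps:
l(A) = (83 + A)/(2*A) (l(A) = (A + 83)/((2*A)) = (83 + A)*(1/(2*A)) = (83 + A)/(2*A))
(-2324 + l((-4 + 102)/(-42 + 85)))*(46202 + 29542) = (-2324 + (83 + (-4 + 102)/(-42 + 85))/(2*(((-4 + 102)/(-42 + 85)))))*(46202 + 29542) = (-2324 + (83 + 98/43)/(2*((98/43))))*75744 = (-2324 + (83 + 98*(1/43))/(2*((98*(1/43)))))*75744 = (-2324 + (83 + 98/43)/(2*(98/43)))*75744 = (-2324 + (1/2)*(43/98)*(3667/43))*75744 = (-2324 + 3667/196)*75744 = -451837/196*75744 = -8555985432/49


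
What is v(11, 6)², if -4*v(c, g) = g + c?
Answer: 289/16 ≈ 18.063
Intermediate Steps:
v(c, g) = -c/4 - g/4 (v(c, g) = -(g + c)/4 = -(c + g)/4 = -c/4 - g/4)
v(11, 6)² = (-¼*11 - ¼*6)² = (-11/4 - 3/2)² = (-17/4)² = 289/16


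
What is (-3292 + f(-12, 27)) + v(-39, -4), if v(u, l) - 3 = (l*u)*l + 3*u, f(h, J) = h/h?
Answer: -4029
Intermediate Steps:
f(h, J) = 1
v(u, l) = 3 + 3*u + u*l² (v(u, l) = 3 + ((l*u)*l + 3*u) = 3 + (u*l² + 3*u) = 3 + (3*u + u*l²) = 3 + 3*u + u*l²)
(-3292 + f(-12, 27)) + v(-39, -4) = (-3292 + 1) + (3 + 3*(-39) - 39*(-4)²) = -3291 + (3 - 117 - 39*16) = -3291 + (3 - 117 - 624) = -3291 - 738 = -4029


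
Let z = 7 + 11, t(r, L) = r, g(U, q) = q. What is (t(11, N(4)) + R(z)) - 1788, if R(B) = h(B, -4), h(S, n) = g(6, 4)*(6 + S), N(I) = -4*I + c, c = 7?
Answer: -1681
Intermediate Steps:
N(I) = 7 - 4*I (N(I) = -4*I + 7 = 7 - 4*I)
h(S, n) = 24 + 4*S (h(S, n) = 4*(6 + S) = 24 + 4*S)
z = 18
R(B) = 24 + 4*B
(t(11, N(4)) + R(z)) - 1788 = (11 + (24 + 4*18)) - 1788 = (11 + (24 + 72)) - 1788 = (11 + 96) - 1788 = 107 - 1788 = -1681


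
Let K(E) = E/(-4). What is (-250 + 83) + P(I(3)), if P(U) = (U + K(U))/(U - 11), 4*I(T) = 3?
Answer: -27397/164 ≈ -167.05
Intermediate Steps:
I(T) = ¾ (I(T) = (¼)*3 = ¾)
K(E) = -E/4 (K(E) = E*(-¼) = -E/4)
P(U) = 3*U/(4*(-11 + U)) (P(U) = (U - U/4)/(U - 11) = (3*U/4)/(-11 + U) = 3*U/(4*(-11 + U)))
(-250 + 83) + P(I(3)) = (-250 + 83) + (¾)*(¾)/(-11 + ¾) = -167 + (¾)*(¾)/(-41/4) = -167 + (¾)*(¾)*(-4/41) = -167 - 9/164 = -27397/164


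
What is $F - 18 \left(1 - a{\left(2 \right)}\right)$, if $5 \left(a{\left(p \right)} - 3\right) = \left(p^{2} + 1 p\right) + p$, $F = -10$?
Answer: $\frac{274}{5} \approx 54.8$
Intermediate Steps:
$a{\left(p \right)} = 3 + \frac{p^{2}}{5} + \frac{2 p}{5}$ ($a{\left(p \right)} = 3 + \frac{\left(p^{2} + 1 p\right) + p}{5} = 3 + \frac{\left(p^{2} + p\right) + p}{5} = 3 + \frac{\left(p + p^{2}\right) + p}{5} = 3 + \frac{p^{2} + 2 p}{5} = 3 + \left(\frac{p^{2}}{5} + \frac{2 p}{5}\right) = 3 + \frac{p^{2}}{5} + \frac{2 p}{5}$)
$F - 18 \left(1 - a{\left(2 \right)}\right) = -10 - 18 \left(1 - \left(3 + \frac{2^{2}}{5} + \frac{2}{5} \cdot 2\right)\right) = -10 - 18 \left(1 - \left(3 + \frac{1}{5} \cdot 4 + \frac{4}{5}\right)\right) = -10 - 18 \left(1 - \left(3 + \frac{4}{5} + \frac{4}{5}\right)\right) = -10 - 18 \left(1 - \frac{23}{5}\right) = -10 - - \frac{324}{5} = -10 + \frac{324}{5} = \frac{274}{5}$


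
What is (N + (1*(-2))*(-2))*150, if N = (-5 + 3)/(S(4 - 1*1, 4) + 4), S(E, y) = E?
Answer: 3900/7 ≈ 557.14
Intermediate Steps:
N = -2/7 (N = (-5 + 3)/((4 - 1*1) + 4) = -2/((4 - 1) + 4) = -2/(3 + 4) = -2/7 ≈ -0.28571)
(N + (1*(-2))*(-2))*150 = (-2/7 + (1*(-2))*(-2))*150 = (-2/7 - 2*(-2))*150 = (-2/7 + 4)*150 = (26/7)*150 = 3900/7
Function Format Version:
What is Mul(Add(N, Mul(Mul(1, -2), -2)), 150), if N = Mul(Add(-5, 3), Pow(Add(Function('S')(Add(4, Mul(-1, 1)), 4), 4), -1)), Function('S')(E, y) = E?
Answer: Rational(3900, 7) ≈ 557.14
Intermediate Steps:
N = Rational(-2, 7) (N = Mul(Add(-5, 3), Pow(Add(Add(4, Mul(-1, 1)), 4), -1)) = Mul(-2, Pow(Add(Add(4, -1), 4), -1)) = Mul(-2, Pow(Add(3, 4), -1)) = Mul(-2, Pow(7, -1)) = Mul(-2, Rational(1, 7)) = Rational(-2, 7) ≈ -0.28571)
Mul(Add(N, Mul(Mul(1, -2), -2)), 150) = Mul(Add(Rational(-2, 7), Mul(Mul(1, -2), -2)), 150) = Mul(Add(Rational(-2, 7), Mul(-2, -2)), 150) = Mul(Add(Rational(-2, 7), 4), 150) = Mul(Rational(26, 7), 150) = Rational(3900, 7)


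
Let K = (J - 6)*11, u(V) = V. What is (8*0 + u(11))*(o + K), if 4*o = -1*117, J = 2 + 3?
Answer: -1771/4 ≈ -442.75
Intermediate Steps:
J = 5
o = -117/4 (o = (-1*117)/4 = (1/4)*(-117) = -117/4 ≈ -29.250)
K = -11 (K = (5 - 6)*11 = -1*11 = -11)
(8*0 + u(11))*(o + K) = (8*0 + 11)*(-117/4 - 11) = (0 + 11)*(-161/4) = 11*(-161/4) = -1771/4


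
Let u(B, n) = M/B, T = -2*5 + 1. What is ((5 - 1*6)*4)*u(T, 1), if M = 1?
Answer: 4/9 ≈ 0.44444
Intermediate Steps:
T = -9 (T = -10 + 1 = -9)
u(B, n) = 1/B
((5 - 1*6)*4)*u(T, 1) = ((5 - 1*6)*4)/(-9) = ((5 - 6)*4)*(-1/9) = -1*4*(-1/9) = -4*(-1/9) = 4/9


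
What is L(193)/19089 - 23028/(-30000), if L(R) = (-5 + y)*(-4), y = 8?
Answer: 12200597/15907500 ≈ 0.76697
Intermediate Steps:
L(R) = -12 (L(R) = (-5 + 8)*(-4) = 3*(-4) = -12)
L(193)/19089 - 23028/(-30000) = -12/19089 - 23028/(-30000) = -12*1/19089 - 23028*(-1/30000) = -4/6363 + 1919/2500 = 12200597/15907500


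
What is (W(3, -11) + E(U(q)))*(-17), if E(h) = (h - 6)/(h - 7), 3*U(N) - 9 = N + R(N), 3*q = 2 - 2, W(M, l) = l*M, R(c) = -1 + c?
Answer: 7123/13 ≈ 547.92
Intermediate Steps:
W(M, l) = M*l
q = 0 (q = (2 - 2)/3 = (⅓)*0 = 0)
U(N) = 8/3 + 2*N/3 (U(N) = 3 + (N + (-1 + N))/3 = 3 + (-1 + 2*N)/3 = 3 + (-⅓ + 2*N/3) = 8/3 + 2*N/3)
E(h) = (-6 + h)/(-7 + h)
(W(3, -11) + E(U(q)))*(-17) = (3*(-11) + (-6 + (8/3 + (⅔)*0))/(-7 + (8/3 + (⅔)*0)))*(-17) = (-33 + (-6 + (8/3 + 0))/(-7 + (8/3 + 0)))*(-17) = (-33 + (-6 + 8/3)/(-7 + 8/3))*(-17) = (-33 - 10/3/(-13/3))*(-17) = (-33 - 3/13*(-10/3))*(-17) = (-33 + 10/13)*(-17) = -419/13*(-17) = 7123/13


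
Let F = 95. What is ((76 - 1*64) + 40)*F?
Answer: 4940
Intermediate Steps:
((76 - 1*64) + 40)*F = ((76 - 1*64) + 40)*95 = ((76 - 64) + 40)*95 = (12 + 40)*95 = 52*95 = 4940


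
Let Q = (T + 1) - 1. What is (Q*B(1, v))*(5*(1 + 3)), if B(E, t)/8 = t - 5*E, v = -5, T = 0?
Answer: 0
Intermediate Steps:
Q = 0 (Q = (0 + 1) - 1 = 1 - 1 = 0)
B(E, t) = -40*E + 8*t (B(E, t) = 8*(t - 5*E) = -40*E + 8*t)
(Q*B(1, v))*(5*(1 + 3)) = (0*(-40*1 + 8*(-5)))*(5*(1 + 3)) = (0*(-40 - 40))*(5*4) = (0*(-80))*20 = 0*20 = 0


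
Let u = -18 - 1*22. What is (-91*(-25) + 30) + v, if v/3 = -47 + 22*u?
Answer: -476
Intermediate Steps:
u = -40 (u = -18 - 22 = -40)
v = -2781 (v = 3*(-47 + 22*(-40)) = 3*(-47 - 880) = 3*(-927) = -2781)
(-91*(-25) + 30) + v = (-91*(-25) + 30) - 2781 = (2275 + 30) - 2781 = 2305 - 2781 = -476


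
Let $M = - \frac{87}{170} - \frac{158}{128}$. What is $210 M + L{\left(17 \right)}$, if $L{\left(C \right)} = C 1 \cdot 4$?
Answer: $- \frac{162487}{544} \approx -298.69$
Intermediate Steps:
$M = - \frac{9499}{5440}$ ($M = \left(-87\right) \frac{1}{170} - \frac{79}{64} = - \frac{87}{170} - \frac{79}{64} = - \frac{9499}{5440} \approx -1.7461$)
$L{\left(C \right)} = 4 C$ ($L{\left(C \right)} = C 4 = 4 C$)
$210 M + L{\left(17 \right)} = 210 \left(- \frac{9499}{5440}\right) + 4 \cdot 17 = - \frac{199479}{544} + 68 = - \frac{162487}{544}$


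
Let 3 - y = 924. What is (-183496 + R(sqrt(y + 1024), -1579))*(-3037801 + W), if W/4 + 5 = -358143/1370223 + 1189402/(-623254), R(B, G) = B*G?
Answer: 79340530416560603971864/142332827607 + 682732580152968967561*sqrt(103)/142332827607 ≈ 6.0611e+11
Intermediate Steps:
y = -921 (y = 3 - 1*924 = 3 - 924 = -921)
W = -4081963241452/142332827607 (W = -20 + 4*(-358143/1370223 + 1189402/(-623254)) = -20 + 4*(-358143*1/1370223 + 1189402*(-1/623254)) = -20 + 4*(-119381/456741 - 594701/311627) = -20 + 4*(-308826672328/142332827607) = -20 - 1235306689312/142332827607 = -4081963241452/142332827607 ≈ -28.679)
(-183496 + R(sqrt(y + 1024), -1579))*(-3037801 + W) = (-183496 + sqrt(-921 + 1024)*(-1579))*(-3037801 - 4081963241452/142332827607) = (-183496 + sqrt(103)*(-1579))*(-432382888000613659/142332827607) = (-183496 - 1579*sqrt(103))*(-432382888000613659/142332827607) = 79340530416560603971864/142332827607 + 682732580152968967561*sqrt(103)/142332827607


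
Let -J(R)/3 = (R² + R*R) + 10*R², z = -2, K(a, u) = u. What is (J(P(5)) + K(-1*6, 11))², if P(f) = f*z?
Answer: 12880921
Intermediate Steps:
P(f) = -2*f (P(f) = f*(-2) = -2*f)
J(R) = -36*R² (J(R) = -3*((R² + R*R) + 10*R²) = -3*((R² + R²) + 10*R²) = -3*(2*R² + 10*R²) = -36*R²)
(J(P(5)) + K(-1*6, 11))² = (-36*(-2*5)² + 11)² = (-36*(-10)² + 11)² = (-36*100 + 11)² = (-3600 + 11)² = (-3589)² = 12880921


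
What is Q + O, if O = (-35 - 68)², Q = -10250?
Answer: 359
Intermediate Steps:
O = 10609 (O = (-103)² = 10609)
Q + O = -10250 + 10609 = 359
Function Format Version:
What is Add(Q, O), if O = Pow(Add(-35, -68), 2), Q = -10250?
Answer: 359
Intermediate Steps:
O = 10609 (O = Pow(-103, 2) = 10609)
Add(Q, O) = Add(-10250, 10609) = 359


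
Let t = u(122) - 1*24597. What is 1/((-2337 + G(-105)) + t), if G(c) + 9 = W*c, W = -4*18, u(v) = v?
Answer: -1/19261 ≈ -5.1918e-5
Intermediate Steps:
W = -72
t = -24475 (t = 122 - 1*24597 = 122 - 24597 = -24475)
G(c) = -9 - 72*c
1/((-2337 + G(-105)) + t) = 1/((-2337 + (-9 - 72*(-105))) - 24475) = 1/((-2337 + (-9 + 7560)) - 24475) = 1/((-2337 + 7551) - 24475) = 1/(5214 - 24475) = 1/(-19261) = -1/19261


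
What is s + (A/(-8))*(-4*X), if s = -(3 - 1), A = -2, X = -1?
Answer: -1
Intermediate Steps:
s = -2 (s = -1*2 = -2)
s + (A/(-8))*(-4*X) = -2 + (-2/(-8))*(-4*(-1)) = -2 - 2*(-⅛)*4 = -2 + (¼)*4 = -2 + 1 = -1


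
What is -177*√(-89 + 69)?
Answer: -354*I*√5 ≈ -791.57*I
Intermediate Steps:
-177*√(-89 + 69) = -354*I*√5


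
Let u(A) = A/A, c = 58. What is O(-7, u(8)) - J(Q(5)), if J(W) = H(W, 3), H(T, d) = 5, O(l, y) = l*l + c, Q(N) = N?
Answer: 102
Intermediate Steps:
u(A) = 1
O(l, y) = 58 + l² (O(l, y) = l*l + 58 = l² + 58 = 58 + l²)
J(W) = 5
O(-7, u(8)) - J(Q(5)) = (58 + (-7)²) - 1*5 = (58 + 49) - 5 = 107 - 5 = 102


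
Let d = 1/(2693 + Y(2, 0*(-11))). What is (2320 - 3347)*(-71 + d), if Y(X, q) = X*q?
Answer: 196364454/2693 ≈ 72917.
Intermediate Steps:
d = 1/2693 (d = 1/(2693 + 2*(0*(-11))) = 1/(2693 + 2*0) = 1/(2693 + 0) = 1/2693 ≈ 0.00037133)
(2320 - 3347)*(-71 + d) = (2320 - 3347)*(-71 + 1/2693) = -1027*(-191202/2693) = 196364454/2693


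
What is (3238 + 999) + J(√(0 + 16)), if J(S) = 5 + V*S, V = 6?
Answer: 4266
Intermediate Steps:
J(S) = 5 + 6*S
(3238 + 999) + J(√(0 + 16)) = (3238 + 999) + (5 + 6*√(0 + 16)) = 4237 + (5 + 6*√16) = 4237 + (5 + 6*4) = 4237 + (5 + 24) = 4237 + 29 = 4266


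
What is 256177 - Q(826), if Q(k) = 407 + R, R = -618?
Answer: 256388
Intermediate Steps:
Q(k) = -211 (Q(k) = 407 - 618 = -211)
256177 - Q(826) = 256177 - 1*(-211) = 256177 + 211 = 256388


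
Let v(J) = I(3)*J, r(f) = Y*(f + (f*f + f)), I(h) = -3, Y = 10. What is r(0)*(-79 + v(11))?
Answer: 0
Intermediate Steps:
r(f) = 10*f² + 20*f (r(f) = 10*(f + (f*f + f)) = 10*(f + (f² + f)) = 10*(f + (f + f²)) = 10*(f² + 2*f) = 10*f² + 20*f)
v(J) = -3*J
r(0)*(-79 + v(11)) = (10*0*(2 + 0))*(-79 - 3*11) = (10*0*2)*(-79 - 33) = 0*(-112) = 0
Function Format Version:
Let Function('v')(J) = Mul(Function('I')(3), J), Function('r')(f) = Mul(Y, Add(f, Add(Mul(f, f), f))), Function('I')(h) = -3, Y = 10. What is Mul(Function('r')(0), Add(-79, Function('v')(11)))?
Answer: 0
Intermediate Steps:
Function('r')(f) = Add(Mul(10, Pow(f, 2)), Mul(20, f)) (Function('r')(f) = Mul(10, Add(f, Add(Mul(f, f), f))) = Mul(10, Add(f, Add(Pow(f, 2), f))) = Mul(10, Add(f, Add(f, Pow(f, 2)))) = Mul(10, Add(Pow(f, 2), Mul(2, f))) = Add(Mul(10, Pow(f, 2)), Mul(20, f)))
Function('v')(J) = Mul(-3, J)
Mul(Function('r')(0), Add(-79, Function('v')(11))) = Mul(Mul(10, 0, Add(2, 0)), Add(-79, Mul(-3, 11))) = Mul(Mul(10, 0, 2), Add(-79, -33)) = Mul(0, -112) = 0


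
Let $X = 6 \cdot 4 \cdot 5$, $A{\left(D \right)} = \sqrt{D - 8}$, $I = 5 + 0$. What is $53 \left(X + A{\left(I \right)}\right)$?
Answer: $6360 + 53 i \sqrt{3} \approx 6360.0 + 91.799 i$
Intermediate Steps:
$I = 5$
$A{\left(D \right)} = \sqrt{-8 + D}$
$X = 120$ ($X = 24 \cdot 5 = 120$)
$53 \left(X + A{\left(I \right)}\right) = 53 \left(120 + \sqrt{-8 + 5}\right) = 53 \left(120 + \sqrt{-3}\right) = 53 \left(120 + i \sqrt{3}\right) = 6360 + 53 i \sqrt{3}$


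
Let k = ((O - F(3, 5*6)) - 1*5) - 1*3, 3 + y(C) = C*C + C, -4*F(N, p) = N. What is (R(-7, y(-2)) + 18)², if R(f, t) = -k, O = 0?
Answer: 10201/16 ≈ 637.56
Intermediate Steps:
F(N, p) = -N/4
y(C) = -3 + C + C² (y(C) = -3 + (C*C + C) = -3 + (C² + C) = -3 + (C + C²) = -3 + C + C²)
k = -29/4 (k = ((0 - (-1)*3/4) - 1*5) - 1*3 = ((0 - 1*(-¾)) - 5) - 3 = ((0 + ¾) - 5) - 3 = (¾ - 5) - 3 = -17/4 - 3 = -29/4 ≈ -7.2500)
R(f, t) = 29/4 (R(f, t) = -1*(-29/4) = 29/4)
(R(-7, y(-2)) + 18)² = (29/4 + 18)² = (101/4)² = 10201/16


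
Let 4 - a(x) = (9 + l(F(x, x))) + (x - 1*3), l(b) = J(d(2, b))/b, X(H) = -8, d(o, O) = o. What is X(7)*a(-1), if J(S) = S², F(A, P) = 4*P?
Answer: 0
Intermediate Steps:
l(b) = 4/b (l(b) = 2²/b = 4/b)
a(x) = -2 - x - 1/x (a(x) = 4 - ((9 + 4/((4*x))) + (x - 1*3)) = 4 - ((9 + 4*(1/(4*x))) + (x - 3)) = 4 - ((9 + 1/x) + (-3 + x)) = 4 - (6 + x + 1/x) = 4 + (-6 - x - 1/x) = -2 - x - 1/x)
X(7)*a(-1) = -8*(-2 - 1*(-1) - 1/(-1)) = -8*(-2 + 1 - 1*(-1)) = -8*(-2 + 1 + 1) = -8*0 = 0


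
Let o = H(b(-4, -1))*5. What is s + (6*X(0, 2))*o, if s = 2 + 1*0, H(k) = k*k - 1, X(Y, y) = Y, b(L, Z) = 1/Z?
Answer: 2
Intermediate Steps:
H(k) = -1 + k**2 (H(k) = k**2 - 1 = -1 + k**2)
s = 2 (s = 2 + 0 = 2)
o = 0 (o = (-1 + (1/(-1))**2)*5 = (-1 + (-1)**2)*5 = (-1 + 1)*5 = 0*5 = 0)
s + (6*X(0, 2))*o = 2 + (6*0)*0 = 2 + 0*0 = 2 + 0 = 2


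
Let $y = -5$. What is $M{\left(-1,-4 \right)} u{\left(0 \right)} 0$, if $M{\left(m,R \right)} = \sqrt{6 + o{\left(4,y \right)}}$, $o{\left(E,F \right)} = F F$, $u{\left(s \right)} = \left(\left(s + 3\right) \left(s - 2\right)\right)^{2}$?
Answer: $0$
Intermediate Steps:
$u{\left(s \right)} = \left(-2 + s\right)^{2} \left(3 + s\right)^{2}$ ($u{\left(s \right)} = \left(\left(3 + s\right) \left(-2 + s\right)\right)^{2} = \left(\left(-2 + s\right) \left(3 + s\right)\right)^{2} = \left(-2 + s\right)^{2} \left(3 + s\right)^{2}$)
$o{\left(E,F \right)} = F^{2}$
$M{\left(m,R \right)} = \sqrt{31}$ ($M{\left(m,R \right)} = \sqrt{6 + \left(-5\right)^{2}} = \sqrt{6 + 25} = \sqrt{31}$)
$M{\left(-1,-4 \right)} u{\left(0 \right)} 0 = \sqrt{31} \left(-2 + 0\right)^{2} \left(3 + 0\right)^{2} \cdot 0 = \sqrt{31} \left(-2\right)^{2} \cdot 3^{2} \cdot 0 = \sqrt{31} \cdot 4 \cdot 9 \cdot 0 = \sqrt{31} \cdot 36 \cdot 0 = 36 \sqrt{31} \cdot 0 = 0$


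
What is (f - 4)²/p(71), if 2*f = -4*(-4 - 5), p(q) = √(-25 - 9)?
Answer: -98*I*√34/17 ≈ -33.614*I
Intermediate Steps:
p(q) = I*√34 (p(q) = √(-34) = I*√34)
f = 18 (f = (-4*(-4 - 5))/2 = (-4*(-9))/2 = (½)*36 = 18)
(f - 4)²/p(71) = (18 - 4)²/((I*√34)) = 14²*(-I*√34/34) = 196*(-I*√34/34) = -98*I*√34/17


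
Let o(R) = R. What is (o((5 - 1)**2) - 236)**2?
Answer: 48400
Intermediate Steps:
(o((5 - 1)**2) - 236)**2 = ((5 - 1)**2 - 236)**2 = (4**2 - 236)**2 = (16 - 236)**2 = (-220)**2 = 48400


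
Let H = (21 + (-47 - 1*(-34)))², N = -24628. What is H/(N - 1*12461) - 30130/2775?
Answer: -74511278/6861465 ≈ -10.859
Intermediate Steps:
H = 64 (H = (21 + (-47 + 34))² = (21 - 13)² = 8² = 64)
H/(N - 1*12461) - 30130/2775 = 64/(-24628 - 1*12461) - 30130/2775 = 64/(-24628 - 12461) - 30130*1/2775 = 64/(-37089) - 6026/555 = 64*(-1/37089) - 6026/555 = -64/37089 - 6026/555 = -74511278/6861465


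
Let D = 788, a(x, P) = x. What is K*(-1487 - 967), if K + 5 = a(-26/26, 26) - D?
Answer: 1948476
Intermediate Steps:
K = -794 (K = -5 + (-26/26 - 1*788) = -5 + (-26*1/26 - 788) = -5 + (-1 - 788) = -5 - 789 = -794)
K*(-1487 - 967) = -794*(-1487 - 967) = -794*(-2454) = 1948476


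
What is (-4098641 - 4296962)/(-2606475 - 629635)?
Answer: 8395603/3236110 ≈ 2.5943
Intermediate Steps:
(-4098641 - 4296962)/(-2606475 - 629635) = -8395603/(-3236110) = -8395603*(-1/3236110) = 8395603/3236110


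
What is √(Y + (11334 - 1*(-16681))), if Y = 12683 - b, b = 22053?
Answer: √18645 ≈ 136.55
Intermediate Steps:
Y = -9370 (Y = 12683 - 1*22053 = 12683 - 22053 = -9370)
√(Y + (11334 - 1*(-16681))) = √(-9370 + (11334 - 1*(-16681))) = √(-9370 + (11334 + 16681)) = √(-9370 + 28015) = √18645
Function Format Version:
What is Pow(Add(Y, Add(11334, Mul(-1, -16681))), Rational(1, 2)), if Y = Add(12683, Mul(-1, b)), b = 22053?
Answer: Pow(18645, Rational(1, 2)) ≈ 136.55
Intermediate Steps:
Y = -9370 (Y = Add(12683, Mul(-1, 22053)) = Add(12683, -22053) = -9370)
Pow(Add(Y, Add(11334, Mul(-1, -16681))), Rational(1, 2)) = Pow(Add(-9370, Add(11334, Mul(-1, -16681))), Rational(1, 2)) = Pow(Add(-9370, Add(11334, 16681)), Rational(1, 2)) = Pow(Add(-9370, 28015), Rational(1, 2)) = Pow(18645, Rational(1, 2))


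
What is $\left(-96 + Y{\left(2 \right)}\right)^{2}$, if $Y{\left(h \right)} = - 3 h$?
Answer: $10404$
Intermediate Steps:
$\left(-96 + Y{\left(2 \right)}\right)^{2} = \left(-96 - 6\right)^{2} = \left(-102\right)^{2} = 10404$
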